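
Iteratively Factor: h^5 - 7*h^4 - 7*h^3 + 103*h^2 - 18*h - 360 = (h + 2)*(h^4 - 9*h^3 + 11*h^2 + 81*h - 180) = (h - 3)*(h + 2)*(h^3 - 6*h^2 - 7*h + 60) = (h - 3)*(h + 2)*(h + 3)*(h^2 - 9*h + 20) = (h - 4)*(h - 3)*(h + 2)*(h + 3)*(h - 5)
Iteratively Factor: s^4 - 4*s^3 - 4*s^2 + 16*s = (s + 2)*(s^3 - 6*s^2 + 8*s) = (s - 2)*(s + 2)*(s^2 - 4*s) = s*(s - 2)*(s + 2)*(s - 4)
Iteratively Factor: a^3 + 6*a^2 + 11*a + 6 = (a + 1)*(a^2 + 5*a + 6) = (a + 1)*(a + 2)*(a + 3)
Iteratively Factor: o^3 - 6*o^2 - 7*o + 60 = (o + 3)*(o^2 - 9*o + 20) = (o - 5)*(o + 3)*(o - 4)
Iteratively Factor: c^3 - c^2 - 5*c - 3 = (c + 1)*(c^2 - 2*c - 3) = (c - 3)*(c + 1)*(c + 1)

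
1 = 1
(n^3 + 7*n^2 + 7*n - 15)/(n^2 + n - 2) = (n^2 + 8*n + 15)/(n + 2)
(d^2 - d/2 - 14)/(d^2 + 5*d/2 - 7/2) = (d - 4)/(d - 1)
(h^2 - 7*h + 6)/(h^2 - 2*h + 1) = (h - 6)/(h - 1)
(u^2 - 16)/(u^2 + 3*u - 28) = (u + 4)/(u + 7)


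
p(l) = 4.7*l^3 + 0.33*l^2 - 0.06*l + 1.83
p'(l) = 14.1*l^2 + 0.66*l - 0.06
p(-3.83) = -257.15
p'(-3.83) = 204.24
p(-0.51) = 1.32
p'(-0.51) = 3.27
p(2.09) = 46.05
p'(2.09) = 62.91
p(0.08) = 1.83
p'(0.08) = 0.08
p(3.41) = 191.83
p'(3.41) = 166.15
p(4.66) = 484.33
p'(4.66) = 309.21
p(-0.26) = 1.79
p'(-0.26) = 0.72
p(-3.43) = -183.74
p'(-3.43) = 163.56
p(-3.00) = -121.92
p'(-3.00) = 124.86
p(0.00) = 1.83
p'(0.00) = -0.06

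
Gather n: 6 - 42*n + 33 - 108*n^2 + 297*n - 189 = -108*n^2 + 255*n - 150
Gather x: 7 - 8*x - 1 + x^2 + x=x^2 - 7*x + 6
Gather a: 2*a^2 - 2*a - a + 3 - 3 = 2*a^2 - 3*a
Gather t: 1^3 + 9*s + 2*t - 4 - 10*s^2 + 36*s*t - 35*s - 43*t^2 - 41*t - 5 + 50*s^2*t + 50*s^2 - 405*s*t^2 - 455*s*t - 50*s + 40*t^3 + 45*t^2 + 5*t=40*s^2 - 76*s + 40*t^3 + t^2*(2 - 405*s) + t*(50*s^2 - 419*s - 34) - 8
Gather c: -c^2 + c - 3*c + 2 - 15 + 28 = -c^2 - 2*c + 15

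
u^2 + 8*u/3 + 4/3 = (u + 2/3)*(u + 2)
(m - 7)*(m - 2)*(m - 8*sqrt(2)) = m^3 - 8*sqrt(2)*m^2 - 9*m^2 + 14*m + 72*sqrt(2)*m - 112*sqrt(2)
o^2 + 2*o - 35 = (o - 5)*(o + 7)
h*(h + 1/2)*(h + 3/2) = h^3 + 2*h^2 + 3*h/4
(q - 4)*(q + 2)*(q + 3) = q^3 + q^2 - 14*q - 24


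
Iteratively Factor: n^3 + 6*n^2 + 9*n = (n)*(n^2 + 6*n + 9) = n*(n + 3)*(n + 3)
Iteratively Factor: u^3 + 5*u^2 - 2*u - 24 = (u + 4)*(u^2 + u - 6) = (u + 3)*(u + 4)*(u - 2)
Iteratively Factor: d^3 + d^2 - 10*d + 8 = (d - 1)*(d^2 + 2*d - 8) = (d - 1)*(d + 4)*(d - 2)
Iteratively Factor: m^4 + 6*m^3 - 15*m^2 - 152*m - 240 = (m + 3)*(m^3 + 3*m^2 - 24*m - 80) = (m + 3)*(m + 4)*(m^2 - m - 20) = (m - 5)*(m + 3)*(m + 4)*(m + 4)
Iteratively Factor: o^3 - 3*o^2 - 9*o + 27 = (o + 3)*(o^2 - 6*o + 9) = (o - 3)*(o + 3)*(o - 3)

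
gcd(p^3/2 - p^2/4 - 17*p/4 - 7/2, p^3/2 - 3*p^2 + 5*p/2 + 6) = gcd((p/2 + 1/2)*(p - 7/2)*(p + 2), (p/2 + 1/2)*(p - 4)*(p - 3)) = p + 1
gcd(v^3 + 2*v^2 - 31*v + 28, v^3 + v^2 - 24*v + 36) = 1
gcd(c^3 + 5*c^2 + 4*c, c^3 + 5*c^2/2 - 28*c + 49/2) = 1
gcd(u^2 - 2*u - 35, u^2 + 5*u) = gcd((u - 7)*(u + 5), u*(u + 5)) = u + 5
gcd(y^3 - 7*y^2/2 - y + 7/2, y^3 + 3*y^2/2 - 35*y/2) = y - 7/2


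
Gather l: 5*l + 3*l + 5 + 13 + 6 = 8*l + 24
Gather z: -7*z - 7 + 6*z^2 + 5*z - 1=6*z^2 - 2*z - 8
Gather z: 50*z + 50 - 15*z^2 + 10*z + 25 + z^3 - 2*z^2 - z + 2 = z^3 - 17*z^2 + 59*z + 77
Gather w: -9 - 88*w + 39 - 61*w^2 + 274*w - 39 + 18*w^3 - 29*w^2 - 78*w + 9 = 18*w^3 - 90*w^2 + 108*w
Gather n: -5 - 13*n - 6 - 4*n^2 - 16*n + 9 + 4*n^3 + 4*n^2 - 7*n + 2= 4*n^3 - 36*n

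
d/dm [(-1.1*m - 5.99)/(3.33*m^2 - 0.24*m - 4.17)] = (3.663*m^2 + 39.8934*m + 3.1494)/(11.0889*m^4 - 1.5984*m^3 - 27.7146*m^2 + 2.0016*m + 17.3889)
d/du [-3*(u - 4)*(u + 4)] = -6*u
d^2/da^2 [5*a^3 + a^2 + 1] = 30*a + 2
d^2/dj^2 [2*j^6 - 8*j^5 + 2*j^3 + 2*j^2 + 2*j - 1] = 60*j^4 - 160*j^3 + 12*j + 4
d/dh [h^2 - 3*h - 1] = 2*h - 3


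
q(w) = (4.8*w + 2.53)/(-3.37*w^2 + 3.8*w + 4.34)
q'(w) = (4.8*w + 2.53)*(6.74*w - 3.8)/(-3.37*w^2 + 3.8*w + 4.34)^2 + 4.8/(-3.37*w^2 + 3.8*w + 4.34)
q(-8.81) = 0.14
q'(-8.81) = 0.01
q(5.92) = -0.34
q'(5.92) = 0.08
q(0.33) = 0.79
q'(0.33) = 0.68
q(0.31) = 0.77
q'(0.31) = 0.67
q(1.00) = 1.54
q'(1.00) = 1.95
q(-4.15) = 0.25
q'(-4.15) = 0.05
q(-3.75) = 0.27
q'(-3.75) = 0.05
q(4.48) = -0.52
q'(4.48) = 0.19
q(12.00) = -0.14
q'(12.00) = 0.01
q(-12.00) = 0.10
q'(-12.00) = 0.01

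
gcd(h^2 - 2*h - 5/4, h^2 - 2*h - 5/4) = h^2 - 2*h - 5/4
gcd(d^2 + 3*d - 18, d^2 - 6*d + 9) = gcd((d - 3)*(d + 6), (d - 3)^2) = d - 3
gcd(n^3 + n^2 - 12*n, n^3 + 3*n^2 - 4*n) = n^2 + 4*n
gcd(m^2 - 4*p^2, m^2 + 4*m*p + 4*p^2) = m + 2*p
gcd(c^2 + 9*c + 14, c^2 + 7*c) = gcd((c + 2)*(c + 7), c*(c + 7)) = c + 7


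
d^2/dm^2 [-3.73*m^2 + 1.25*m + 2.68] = -7.46000000000000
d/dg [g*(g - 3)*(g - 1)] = 3*g^2 - 8*g + 3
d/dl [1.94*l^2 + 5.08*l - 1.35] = 3.88*l + 5.08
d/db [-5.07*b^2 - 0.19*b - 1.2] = -10.14*b - 0.19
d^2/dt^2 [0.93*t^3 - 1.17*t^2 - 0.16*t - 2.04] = 5.58*t - 2.34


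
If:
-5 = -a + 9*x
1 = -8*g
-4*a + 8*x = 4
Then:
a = -19/7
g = -1/8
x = -6/7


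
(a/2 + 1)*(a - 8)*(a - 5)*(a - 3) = a^4/2 - 7*a^3 + 47*a^2/2 + 19*a - 120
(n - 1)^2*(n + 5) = n^3 + 3*n^2 - 9*n + 5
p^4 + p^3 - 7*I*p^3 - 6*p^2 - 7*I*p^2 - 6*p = p*(p + 1)*(p - 6*I)*(p - I)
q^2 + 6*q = q*(q + 6)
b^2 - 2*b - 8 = (b - 4)*(b + 2)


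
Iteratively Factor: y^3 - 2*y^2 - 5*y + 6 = (y - 1)*(y^2 - y - 6) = (y - 3)*(y - 1)*(y + 2)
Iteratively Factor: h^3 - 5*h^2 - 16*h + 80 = (h + 4)*(h^2 - 9*h + 20) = (h - 4)*(h + 4)*(h - 5)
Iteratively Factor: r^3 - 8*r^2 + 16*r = (r - 4)*(r^2 - 4*r) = r*(r - 4)*(r - 4)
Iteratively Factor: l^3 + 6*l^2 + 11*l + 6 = (l + 2)*(l^2 + 4*l + 3) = (l + 1)*(l + 2)*(l + 3)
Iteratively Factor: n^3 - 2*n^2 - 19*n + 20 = (n + 4)*(n^2 - 6*n + 5) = (n - 1)*(n + 4)*(n - 5)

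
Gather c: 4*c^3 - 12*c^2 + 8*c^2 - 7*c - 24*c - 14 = 4*c^3 - 4*c^2 - 31*c - 14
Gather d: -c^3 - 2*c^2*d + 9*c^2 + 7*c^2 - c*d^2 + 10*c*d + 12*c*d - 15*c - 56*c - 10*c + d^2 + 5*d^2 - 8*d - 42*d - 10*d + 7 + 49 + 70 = -c^3 + 16*c^2 - 81*c + d^2*(6 - c) + d*(-2*c^2 + 22*c - 60) + 126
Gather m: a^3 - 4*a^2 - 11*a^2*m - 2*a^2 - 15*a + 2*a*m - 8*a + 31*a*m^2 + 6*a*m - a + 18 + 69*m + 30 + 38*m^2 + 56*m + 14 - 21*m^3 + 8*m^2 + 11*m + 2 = a^3 - 6*a^2 - 24*a - 21*m^3 + m^2*(31*a + 46) + m*(-11*a^2 + 8*a + 136) + 64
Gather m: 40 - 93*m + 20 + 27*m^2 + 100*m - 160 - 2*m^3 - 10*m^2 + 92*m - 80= -2*m^3 + 17*m^2 + 99*m - 180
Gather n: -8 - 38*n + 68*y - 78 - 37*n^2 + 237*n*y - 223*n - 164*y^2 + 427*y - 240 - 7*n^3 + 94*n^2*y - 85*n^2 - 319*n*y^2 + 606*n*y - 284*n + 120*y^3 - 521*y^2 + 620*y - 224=-7*n^3 + n^2*(94*y - 122) + n*(-319*y^2 + 843*y - 545) + 120*y^3 - 685*y^2 + 1115*y - 550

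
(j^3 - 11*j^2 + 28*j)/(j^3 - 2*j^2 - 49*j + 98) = j*(j - 4)/(j^2 + 5*j - 14)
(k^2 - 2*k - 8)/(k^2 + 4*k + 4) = (k - 4)/(k + 2)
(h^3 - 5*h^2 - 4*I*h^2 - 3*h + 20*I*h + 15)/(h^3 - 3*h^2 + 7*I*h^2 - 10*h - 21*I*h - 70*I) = (h^2 - 4*I*h - 3)/(h^2 + h*(2 + 7*I) + 14*I)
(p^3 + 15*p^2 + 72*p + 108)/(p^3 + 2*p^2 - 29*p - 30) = (p^2 + 9*p + 18)/(p^2 - 4*p - 5)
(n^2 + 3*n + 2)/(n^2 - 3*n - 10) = (n + 1)/(n - 5)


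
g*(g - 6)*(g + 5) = g^3 - g^2 - 30*g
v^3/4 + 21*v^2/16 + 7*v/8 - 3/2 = (v/4 + 1)*(v - 3/4)*(v + 2)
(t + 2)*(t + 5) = t^2 + 7*t + 10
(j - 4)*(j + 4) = j^2 - 16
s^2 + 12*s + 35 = (s + 5)*(s + 7)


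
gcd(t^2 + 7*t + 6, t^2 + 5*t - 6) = t + 6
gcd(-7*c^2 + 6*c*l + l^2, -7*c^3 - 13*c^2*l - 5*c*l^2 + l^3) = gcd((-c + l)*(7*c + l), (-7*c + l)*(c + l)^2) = 1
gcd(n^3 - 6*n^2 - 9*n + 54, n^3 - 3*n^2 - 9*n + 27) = n^2 - 9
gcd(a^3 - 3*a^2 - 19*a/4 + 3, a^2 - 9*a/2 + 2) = a^2 - 9*a/2 + 2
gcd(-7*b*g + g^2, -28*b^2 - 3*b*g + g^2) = 7*b - g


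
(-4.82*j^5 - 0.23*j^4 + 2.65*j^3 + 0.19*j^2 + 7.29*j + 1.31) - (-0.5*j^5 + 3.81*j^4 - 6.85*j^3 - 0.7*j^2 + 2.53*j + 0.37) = -4.32*j^5 - 4.04*j^4 + 9.5*j^3 + 0.89*j^2 + 4.76*j + 0.94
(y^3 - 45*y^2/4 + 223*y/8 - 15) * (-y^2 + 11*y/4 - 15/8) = -y^5 + 14*y^4 - 971*y^3/16 + 451*y^2/4 - 5985*y/64 + 225/8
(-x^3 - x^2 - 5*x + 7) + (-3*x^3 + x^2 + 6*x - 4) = -4*x^3 + x + 3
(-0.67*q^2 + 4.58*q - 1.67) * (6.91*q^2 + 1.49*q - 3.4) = -4.6297*q^4 + 30.6495*q^3 - 2.4375*q^2 - 18.0603*q + 5.678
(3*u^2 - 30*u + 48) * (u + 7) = 3*u^3 - 9*u^2 - 162*u + 336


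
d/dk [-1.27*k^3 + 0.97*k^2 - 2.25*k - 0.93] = -3.81*k^2 + 1.94*k - 2.25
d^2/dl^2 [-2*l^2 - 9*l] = -4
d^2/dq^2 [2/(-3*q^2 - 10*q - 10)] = 4*(9*q^2 + 30*q - 4*(3*q + 5)^2 + 30)/(3*q^2 + 10*q + 10)^3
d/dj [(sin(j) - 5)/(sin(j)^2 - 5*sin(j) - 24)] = (10*sin(j) + cos(j)^2 - 50)*cos(j)/((sin(j) - 8)^2*(sin(j) + 3)^2)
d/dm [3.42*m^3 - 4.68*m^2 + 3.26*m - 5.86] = 10.26*m^2 - 9.36*m + 3.26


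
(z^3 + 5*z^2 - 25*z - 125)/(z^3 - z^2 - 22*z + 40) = (z^2 - 25)/(z^2 - 6*z + 8)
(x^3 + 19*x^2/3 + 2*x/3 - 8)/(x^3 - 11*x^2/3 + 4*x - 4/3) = (3*x^2 + 22*x + 24)/(3*x^2 - 8*x + 4)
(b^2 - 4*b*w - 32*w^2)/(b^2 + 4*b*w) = (b - 8*w)/b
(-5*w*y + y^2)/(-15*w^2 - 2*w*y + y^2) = y/(3*w + y)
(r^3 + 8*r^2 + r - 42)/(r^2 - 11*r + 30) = (r^3 + 8*r^2 + r - 42)/(r^2 - 11*r + 30)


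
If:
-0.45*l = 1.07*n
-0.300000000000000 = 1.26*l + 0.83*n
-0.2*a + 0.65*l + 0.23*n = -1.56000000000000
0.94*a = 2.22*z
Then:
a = 6.89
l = -0.33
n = 0.14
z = 2.92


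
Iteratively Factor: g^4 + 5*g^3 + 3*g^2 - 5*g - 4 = (g + 4)*(g^3 + g^2 - g - 1) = (g + 1)*(g + 4)*(g^2 - 1) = (g + 1)^2*(g + 4)*(g - 1)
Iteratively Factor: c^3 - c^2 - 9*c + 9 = (c + 3)*(c^2 - 4*c + 3) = (c - 3)*(c + 3)*(c - 1)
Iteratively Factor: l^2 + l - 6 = (l - 2)*(l + 3)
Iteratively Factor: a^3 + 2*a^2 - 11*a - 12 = (a - 3)*(a^2 + 5*a + 4) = (a - 3)*(a + 1)*(a + 4)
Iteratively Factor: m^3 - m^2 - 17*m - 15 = (m - 5)*(m^2 + 4*m + 3) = (m - 5)*(m + 1)*(m + 3)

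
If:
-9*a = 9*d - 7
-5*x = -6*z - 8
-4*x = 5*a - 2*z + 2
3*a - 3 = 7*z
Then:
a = -36/31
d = 541/279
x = 106/217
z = -201/217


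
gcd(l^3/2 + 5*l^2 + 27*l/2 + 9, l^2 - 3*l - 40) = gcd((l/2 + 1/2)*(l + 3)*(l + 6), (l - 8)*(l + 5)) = 1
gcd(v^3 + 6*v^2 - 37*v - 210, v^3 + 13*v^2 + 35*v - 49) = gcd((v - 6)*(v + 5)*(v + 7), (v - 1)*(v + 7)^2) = v + 7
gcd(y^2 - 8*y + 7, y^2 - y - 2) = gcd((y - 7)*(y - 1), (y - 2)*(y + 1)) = 1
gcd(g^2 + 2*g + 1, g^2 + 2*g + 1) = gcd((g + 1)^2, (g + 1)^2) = g^2 + 2*g + 1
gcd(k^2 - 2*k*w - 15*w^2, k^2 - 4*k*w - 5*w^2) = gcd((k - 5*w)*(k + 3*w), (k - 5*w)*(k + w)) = -k + 5*w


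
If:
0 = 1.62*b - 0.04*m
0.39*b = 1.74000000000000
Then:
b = 4.46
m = 180.69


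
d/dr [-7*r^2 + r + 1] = 1 - 14*r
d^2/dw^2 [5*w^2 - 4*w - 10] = 10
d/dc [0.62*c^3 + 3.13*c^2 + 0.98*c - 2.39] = 1.86*c^2 + 6.26*c + 0.98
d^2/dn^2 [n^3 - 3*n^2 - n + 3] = 6*n - 6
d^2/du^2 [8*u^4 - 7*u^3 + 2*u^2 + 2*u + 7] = 96*u^2 - 42*u + 4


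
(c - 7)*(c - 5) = c^2 - 12*c + 35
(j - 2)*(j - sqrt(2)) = j^2 - 2*j - sqrt(2)*j + 2*sqrt(2)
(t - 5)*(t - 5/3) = t^2 - 20*t/3 + 25/3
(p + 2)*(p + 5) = p^2 + 7*p + 10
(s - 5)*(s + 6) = s^2 + s - 30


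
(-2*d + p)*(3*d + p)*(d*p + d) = -6*d^3*p - 6*d^3 + d^2*p^2 + d^2*p + d*p^3 + d*p^2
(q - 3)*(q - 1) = q^2 - 4*q + 3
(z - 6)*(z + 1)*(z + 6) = z^3 + z^2 - 36*z - 36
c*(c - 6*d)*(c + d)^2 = c^4 - 4*c^3*d - 11*c^2*d^2 - 6*c*d^3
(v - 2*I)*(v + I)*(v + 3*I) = v^3 + 2*I*v^2 + 5*v + 6*I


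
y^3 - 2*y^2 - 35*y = y*(y - 7)*(y + 5)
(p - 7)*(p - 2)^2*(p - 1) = p^4 - 12*p^3 + 43*p^2 - 60*p + 28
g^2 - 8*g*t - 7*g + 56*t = (g - 7)*(g - 8*t)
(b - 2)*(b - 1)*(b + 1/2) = b^3 - 5*b^2/2 + b/2 + 1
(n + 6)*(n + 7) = n^2 + 13*n + 42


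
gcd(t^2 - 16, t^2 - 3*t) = 1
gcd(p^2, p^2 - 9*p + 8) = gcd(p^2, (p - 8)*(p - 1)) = 1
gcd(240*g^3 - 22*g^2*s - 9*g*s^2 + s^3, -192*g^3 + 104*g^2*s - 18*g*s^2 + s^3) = 48*g^2 - 14*g*s + s^2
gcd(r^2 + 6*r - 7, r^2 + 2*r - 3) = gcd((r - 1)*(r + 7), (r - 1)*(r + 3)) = r - 1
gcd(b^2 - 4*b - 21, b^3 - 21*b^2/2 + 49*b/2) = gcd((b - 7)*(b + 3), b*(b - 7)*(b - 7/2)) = b - 7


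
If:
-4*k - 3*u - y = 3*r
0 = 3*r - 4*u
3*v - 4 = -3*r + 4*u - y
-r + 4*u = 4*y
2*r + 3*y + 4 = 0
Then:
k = 23/14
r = -8/7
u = -6/7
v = 32/21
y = -4/7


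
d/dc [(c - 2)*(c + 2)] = 2*c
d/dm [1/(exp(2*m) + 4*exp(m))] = 2*(-exp(m) - 2)*exp(-m)/(exp(m) + 4)^2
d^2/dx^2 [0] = 0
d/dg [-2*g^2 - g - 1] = -4*g - 1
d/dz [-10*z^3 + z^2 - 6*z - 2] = -30*z^2 + 2*z - 6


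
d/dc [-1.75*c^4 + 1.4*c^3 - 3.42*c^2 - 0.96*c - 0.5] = -7.0*c^3 + 4.2*c^2 - 6.84*c - 0.96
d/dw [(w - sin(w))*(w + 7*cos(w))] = -(w - sin(w))*(7*sin(w) - 1) - (w + 7*cos(w))*(cos(w) - 1)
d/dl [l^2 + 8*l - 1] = 2*l + 8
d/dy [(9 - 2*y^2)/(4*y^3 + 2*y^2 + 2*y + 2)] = (4*y^4 - 56*y^2 - 22*y - 9)/(2*(4*y^6 + 4*y^5 + 5*y^4 + 6*y^3 + 3*y^2 + 2*y + 1))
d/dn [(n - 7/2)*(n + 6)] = 2*n + 5/2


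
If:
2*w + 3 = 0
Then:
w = -3/2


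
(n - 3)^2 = n^2 - 6*n + 9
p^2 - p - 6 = (p - 3)*(p + 2)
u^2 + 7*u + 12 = (u + 3)*(u + 4)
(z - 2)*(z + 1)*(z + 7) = z^3 + 6*z^2 - 9*z - 14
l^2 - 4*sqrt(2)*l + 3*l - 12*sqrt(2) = (l + 3)*(l - 4*sqrt(2))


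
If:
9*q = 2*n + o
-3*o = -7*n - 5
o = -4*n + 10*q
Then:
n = 5/41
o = 80/41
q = 10/41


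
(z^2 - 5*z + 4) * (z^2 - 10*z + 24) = z^4 - 15*z^3 + 78*z^2 - 160*z + 96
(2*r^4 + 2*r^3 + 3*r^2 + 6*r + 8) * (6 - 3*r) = -6*r^5 + 6*r^4 + 3*r^3 + 12*r + 48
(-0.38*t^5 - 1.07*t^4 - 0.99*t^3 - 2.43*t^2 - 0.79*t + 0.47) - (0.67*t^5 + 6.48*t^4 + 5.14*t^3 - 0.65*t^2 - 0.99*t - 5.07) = -1.05*t^5 - 7.55*t^4 - 6.13*t^3 - 1.78*t^2 + 0.2*t + 5.54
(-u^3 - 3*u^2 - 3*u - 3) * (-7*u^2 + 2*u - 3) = 7*u^5 + 19*u^4 + 18*u^3 + 24*u^2 + 3*u + 9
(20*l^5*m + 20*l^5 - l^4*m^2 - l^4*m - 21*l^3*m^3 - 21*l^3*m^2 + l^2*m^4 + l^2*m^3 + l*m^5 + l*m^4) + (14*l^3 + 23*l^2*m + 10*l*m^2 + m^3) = 20*l^5*m + 20*l^5 - l^4*m^2 - l^4*m - 21*l^3*m^3 - 21*l^3*m^2 + 14*l^3 + l^2*m^4 + l^2*m^3 + 23*l^2*m + l*m^5 + l*m^4 + 10*l*m^2 + m^3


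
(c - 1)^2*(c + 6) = c^3 + 4*c^2 - 11*c + 6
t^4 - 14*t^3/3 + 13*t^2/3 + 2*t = t*(t - 3)*(t - 2)*(t + 1/3)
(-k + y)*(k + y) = -k^2 + y^2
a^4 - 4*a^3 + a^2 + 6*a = a*(a - 3)*(a - 2)*(a + 1)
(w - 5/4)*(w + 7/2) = w^2 + 9*w/4 - 35/8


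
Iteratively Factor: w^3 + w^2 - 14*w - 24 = (w + 2)*(w^2 - w - 12) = (w + 2)*(w + 3)*(w - 4)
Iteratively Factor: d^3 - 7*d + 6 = (d - 2)*(d^2 + 2*d - 3) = (d - 2)*(d - 1)*(d + 3)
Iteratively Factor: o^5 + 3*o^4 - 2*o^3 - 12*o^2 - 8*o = (o + 2)*(o^4 + o^3 - 4*o^2 - 4*o) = (o + 1)*(o + 2)*(o^3 - 4*o) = (o + 1)*(o + 2)^2*(o^2 - 2*o) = o*(o + 1)*(o + 2)^2*(o - 2)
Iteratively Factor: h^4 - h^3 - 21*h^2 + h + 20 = (h + 4)*(h^3 - 5*h^2 - h + 5) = (h - 1)*(h + 4)*(h^2 - 4*h - 5) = (h - 1)*(h + 1)*(h + 4)*(h - 5)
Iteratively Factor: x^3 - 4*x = (x - 2)*(x^2 + 2*x) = (x - 2)*(x + 2)*(x)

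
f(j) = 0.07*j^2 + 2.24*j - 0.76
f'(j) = 0.14*j + 2.24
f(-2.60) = -6.11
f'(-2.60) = 1.88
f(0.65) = 0.73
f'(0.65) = 2.33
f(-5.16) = -10.45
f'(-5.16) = 1.52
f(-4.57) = -9.53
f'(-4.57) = 1.60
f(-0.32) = -1.47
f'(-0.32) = 2.20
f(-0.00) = -0.76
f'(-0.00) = 2.24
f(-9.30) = -15.54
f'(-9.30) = 0.94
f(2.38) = 4.97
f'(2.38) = 2.57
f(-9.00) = -15.25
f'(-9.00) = 0.98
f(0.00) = -0.76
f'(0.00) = 2.24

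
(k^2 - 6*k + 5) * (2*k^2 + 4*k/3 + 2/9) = 2*k^4 - 32*k^3/3 + 20*k^2/9 + 16*k/3 + 10/9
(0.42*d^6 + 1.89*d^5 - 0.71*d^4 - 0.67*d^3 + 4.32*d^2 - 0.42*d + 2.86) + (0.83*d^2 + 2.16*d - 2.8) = 0.42*d^6 + 1.89*d^5 - 0.71*d^4 - 0.67*d^3 + 5.15*d^2 + 1.74*d + 0.0600000000000001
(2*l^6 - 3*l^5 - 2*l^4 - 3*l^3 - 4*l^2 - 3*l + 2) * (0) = 0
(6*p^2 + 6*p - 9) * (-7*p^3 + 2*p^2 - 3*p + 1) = -42*p^5 - 30*p^4 + 57*p^3 - 30*p^2 + 33*p - 9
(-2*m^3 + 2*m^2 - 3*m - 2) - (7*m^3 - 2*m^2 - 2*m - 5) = -9*m^3 + 4*m^2 - m + 3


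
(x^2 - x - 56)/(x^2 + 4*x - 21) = (x - 8)/(x - 3)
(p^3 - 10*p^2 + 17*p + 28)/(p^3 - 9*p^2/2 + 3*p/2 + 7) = 2*(p^2 - 11*p + 28)/(2*p^2 - 11*p + 14)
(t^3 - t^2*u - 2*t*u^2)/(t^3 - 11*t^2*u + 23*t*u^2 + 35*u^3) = t*(t - 2*u)/(t^2 - 12*t*u + 35*u^2)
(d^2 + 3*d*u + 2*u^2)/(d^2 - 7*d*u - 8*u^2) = (-d - 2*u)/(-d + 8*u)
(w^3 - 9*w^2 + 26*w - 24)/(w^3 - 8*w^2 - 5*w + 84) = (w^2 - 5*w + 6)/(w^2 - 4*w - 21)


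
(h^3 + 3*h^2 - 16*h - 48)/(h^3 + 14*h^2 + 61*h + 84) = (h - 4)/(h + 7)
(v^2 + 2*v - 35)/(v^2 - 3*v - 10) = (v + 7)/(v + 2)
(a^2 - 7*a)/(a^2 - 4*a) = (a - 7)/(a - 4)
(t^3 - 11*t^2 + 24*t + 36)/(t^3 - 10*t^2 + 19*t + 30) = (t - 6)/(t - 5)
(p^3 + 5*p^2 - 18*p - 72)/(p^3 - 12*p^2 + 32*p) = (p^2 + 9*p + 18)/(p*(p - 8))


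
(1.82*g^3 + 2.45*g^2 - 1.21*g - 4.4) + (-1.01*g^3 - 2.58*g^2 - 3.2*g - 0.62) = 0.81*g^3 - 0.13*g^2 - 4.41*g - 5.02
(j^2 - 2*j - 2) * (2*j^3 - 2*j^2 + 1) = 2*j^5 - 6*j^4 + 5*j^2 - 2*j - 2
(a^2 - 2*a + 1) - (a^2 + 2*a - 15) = 16 - 4*a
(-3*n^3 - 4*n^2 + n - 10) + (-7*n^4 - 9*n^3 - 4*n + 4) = -7*n^4 - 12*n^3 - 4*n^2 - 3*n - 6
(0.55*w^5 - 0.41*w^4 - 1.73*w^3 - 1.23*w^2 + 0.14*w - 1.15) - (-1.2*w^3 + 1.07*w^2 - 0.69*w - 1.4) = 0.55*w^5 - 0.41*w^4 - 0.53*w^3 - 2.3*w^2 + 0.83*w + 0.25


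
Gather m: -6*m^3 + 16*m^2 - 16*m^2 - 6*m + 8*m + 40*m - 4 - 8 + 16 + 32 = -6*m^3 + 42*m + 36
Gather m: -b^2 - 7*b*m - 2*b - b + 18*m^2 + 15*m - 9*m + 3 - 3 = -b^2 - 3*b + 18*m^2 + m*(6 - 7*b)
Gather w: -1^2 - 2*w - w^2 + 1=-w^2 - 2*w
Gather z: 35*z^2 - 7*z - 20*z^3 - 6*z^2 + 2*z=-20*z^3 + 29*z^2 - 5*z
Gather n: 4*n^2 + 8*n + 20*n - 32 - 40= 4*n^2 + 28*n - 72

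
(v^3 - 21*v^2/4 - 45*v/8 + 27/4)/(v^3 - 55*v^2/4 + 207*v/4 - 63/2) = (v + 3/2)/(v - 7)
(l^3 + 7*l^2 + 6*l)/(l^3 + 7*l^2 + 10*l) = (l^2 + 7*l + 6)/(l^2 + 7*l + 10)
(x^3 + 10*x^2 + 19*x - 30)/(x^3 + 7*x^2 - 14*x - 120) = (x - 1)/(x - 4)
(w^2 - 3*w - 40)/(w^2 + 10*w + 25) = (w - 8)/(w + 5)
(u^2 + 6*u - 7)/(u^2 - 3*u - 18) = (-u^2 - 6*u + 7)/(-u^2 + 3*u + 18)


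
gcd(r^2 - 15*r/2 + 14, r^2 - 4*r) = r - 4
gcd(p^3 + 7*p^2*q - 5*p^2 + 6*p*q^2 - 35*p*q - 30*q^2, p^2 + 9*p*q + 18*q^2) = p + 6*q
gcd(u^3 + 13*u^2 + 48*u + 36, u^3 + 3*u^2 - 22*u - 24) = u^2 + 7*u + 6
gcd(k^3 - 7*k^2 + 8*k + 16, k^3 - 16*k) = k - 4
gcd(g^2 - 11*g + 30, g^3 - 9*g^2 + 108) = g - 6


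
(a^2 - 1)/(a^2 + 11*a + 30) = (a^2 - 1)/(a^2 + 11*a + 30)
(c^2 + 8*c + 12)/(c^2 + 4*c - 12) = (c + 2)/(c - 2)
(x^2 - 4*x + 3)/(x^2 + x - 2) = (x - 3)/(x + 2)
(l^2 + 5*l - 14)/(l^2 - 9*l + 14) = (l + 7)/(l - 7)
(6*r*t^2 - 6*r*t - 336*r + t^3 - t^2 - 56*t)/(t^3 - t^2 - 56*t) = (6*r + t)/t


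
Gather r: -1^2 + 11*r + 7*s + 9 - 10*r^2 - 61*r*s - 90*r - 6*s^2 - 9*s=-10*r^2 + r*(-61*s - 79) - 6*s^2 - 2*s + 8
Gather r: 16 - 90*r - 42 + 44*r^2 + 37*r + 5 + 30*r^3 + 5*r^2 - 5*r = 30*r^3 + 49*r^2 - 58*r - 21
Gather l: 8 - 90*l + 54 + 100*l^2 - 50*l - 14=100*l^2 - 140*l + 48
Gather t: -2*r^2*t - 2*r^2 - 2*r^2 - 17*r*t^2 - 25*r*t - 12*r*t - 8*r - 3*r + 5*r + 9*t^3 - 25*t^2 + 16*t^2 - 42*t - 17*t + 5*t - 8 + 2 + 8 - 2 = -4*r^2 - 6*r + 9*t^3 + t^2*(-17*r - 9) + t*(-2*r^2 - 37*r - 54)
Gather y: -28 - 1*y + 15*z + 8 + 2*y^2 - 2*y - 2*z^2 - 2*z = 2*y^2 - 3*y - 2*z^2 + 13*z - 20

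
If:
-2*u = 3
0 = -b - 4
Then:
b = -4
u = -3/2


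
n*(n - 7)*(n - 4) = n^3 - 11*n^2 + 28*n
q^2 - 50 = (q - 5*sqrt(2))*(q + 5*sqrt(2))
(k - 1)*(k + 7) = k^2 + 6*k - 7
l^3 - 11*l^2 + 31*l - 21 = (l - 7)*(l - 3)*(l - 1)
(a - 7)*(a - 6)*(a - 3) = a^3 - 16*a^2 + 81*a - 126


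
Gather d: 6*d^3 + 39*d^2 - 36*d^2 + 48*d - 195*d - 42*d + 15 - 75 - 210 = 6*d^3 + 3*d^2 - 189*d - 270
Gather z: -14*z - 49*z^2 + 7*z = -49*z^2 - 7*z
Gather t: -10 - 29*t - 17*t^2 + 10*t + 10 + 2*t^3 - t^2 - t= 2*t^3 - 18*t^2 - 20*t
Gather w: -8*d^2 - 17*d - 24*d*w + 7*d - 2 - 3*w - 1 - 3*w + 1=-8*d^2 - 10*d + w*(-24*d - 6) - 2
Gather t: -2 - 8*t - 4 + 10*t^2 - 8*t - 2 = 10*t^2 - 16*t - 8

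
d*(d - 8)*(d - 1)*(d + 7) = d^4 - 2*d^3 - 55*d^2 + 56*d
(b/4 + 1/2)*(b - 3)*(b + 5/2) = b^3/4 + 3*b^2/8 - 17*b/8 - 15/4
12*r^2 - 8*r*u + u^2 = (-6*r + u)*(-2*r + u)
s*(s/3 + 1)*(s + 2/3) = s^3/3 + 11*s^2/9 + 2*s/3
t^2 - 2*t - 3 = (t - 3)*(t + 1)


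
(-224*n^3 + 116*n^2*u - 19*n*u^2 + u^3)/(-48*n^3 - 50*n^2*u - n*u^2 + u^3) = (28*n^2 - 11*n*u + u^2)/(6*n^2 + 7*n*u + u^2)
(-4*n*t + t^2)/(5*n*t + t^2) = (-4*n + t)/(5*n + t)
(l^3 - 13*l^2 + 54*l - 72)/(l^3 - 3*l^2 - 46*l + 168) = (l - 3)/(l + 7)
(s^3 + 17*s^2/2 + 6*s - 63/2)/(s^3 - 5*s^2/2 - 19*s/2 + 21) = (2*s^2 + 11*s - 21)/(2*s^2 - 11*s + 14)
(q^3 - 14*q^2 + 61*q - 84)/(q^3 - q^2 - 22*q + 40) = (q^2 - 10*q + 21)/(q^2 + 3*q - 10)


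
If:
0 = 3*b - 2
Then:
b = 2/3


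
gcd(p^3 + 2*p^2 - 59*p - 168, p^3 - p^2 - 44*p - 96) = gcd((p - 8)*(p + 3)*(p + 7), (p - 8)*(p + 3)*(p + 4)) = p^2 - 5*p - 24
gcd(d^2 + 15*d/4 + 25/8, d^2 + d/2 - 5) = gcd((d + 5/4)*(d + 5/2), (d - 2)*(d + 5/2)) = d + 5/2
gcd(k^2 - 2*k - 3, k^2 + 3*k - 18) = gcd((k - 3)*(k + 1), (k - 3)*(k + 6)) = k - 3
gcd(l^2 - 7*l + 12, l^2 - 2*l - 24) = 1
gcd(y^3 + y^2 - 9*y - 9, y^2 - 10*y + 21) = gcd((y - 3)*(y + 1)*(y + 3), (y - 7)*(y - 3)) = y - 3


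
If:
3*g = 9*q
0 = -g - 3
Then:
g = -3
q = -1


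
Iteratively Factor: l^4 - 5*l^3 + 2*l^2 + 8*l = (l - 2)*(l^3 - 3*l^2 - 4*l) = (l - 2)*(l + 1)*(l^2 - 4*l) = l*(l - 2)*(l + 1)*(l - 4)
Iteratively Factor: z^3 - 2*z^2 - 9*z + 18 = (z + 3)*(z^2 - 5*z + 6) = (z - 3)*(z + 3)*(z - 2)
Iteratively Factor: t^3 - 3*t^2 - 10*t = (t)*(t^2 - 3*t - 10) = t*(t - 5)*(t + 2)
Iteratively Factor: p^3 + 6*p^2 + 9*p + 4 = (p + 1)*(p^2 + 5*p + 4) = (p + 1)^2*(p + 4)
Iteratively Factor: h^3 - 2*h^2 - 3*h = (h - 3)*(h^2 + h) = (h - 3)*(h + 1)*(h)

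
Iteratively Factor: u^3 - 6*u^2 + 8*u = (u)*(u^2 - 6*u + 8) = u*(u - 2)*(u - 4)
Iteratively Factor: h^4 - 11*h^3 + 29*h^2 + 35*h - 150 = (h + 2)*(h^3 - 13*h^2 + 55*h - 75) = (h - 5)*(h + 2)*(h^2 - 8*h + 15) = (h - 5)*(h - 3)*(h + 2)*(h - 5)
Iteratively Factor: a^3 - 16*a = (a - 4)*(a^2 + 4*a) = (a - 4)*(a + 4)*(a)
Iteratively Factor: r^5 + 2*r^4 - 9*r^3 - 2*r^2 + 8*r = (r + 4)*(r^4 - 2*r^3 - r^2 + 2*r) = (r - 2)*(r + 4)*(r^3 - r) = (r - 2)*(r - 1)*(r + 4)*(r^2 + r) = (r - 2)*(r - 1)*(r + 1)*(r + 4)*(r)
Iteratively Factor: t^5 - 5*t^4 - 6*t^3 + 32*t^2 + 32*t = (t - 4)*(t^4 - t^3 - 10*t^2 - 8*t) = t*(t - 4)*(t^3 - t^2 - 10*t - 8) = t*(t - 4)*(t + 2)*(t^2 - 3*t - 4) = t*(t - 4)*(t + 1)*(t + 2)*(t - 4)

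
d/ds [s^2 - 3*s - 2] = 2*s - 3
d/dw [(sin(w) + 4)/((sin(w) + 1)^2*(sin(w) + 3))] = (-15*sin(w) + cos(2*w) - 26)*cos(w)/((sin(w) + 1)^3*(sin(w) + 3)^2)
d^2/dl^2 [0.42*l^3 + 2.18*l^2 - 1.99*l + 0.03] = 2.52*l + 4.36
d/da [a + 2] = 1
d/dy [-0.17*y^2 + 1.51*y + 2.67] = 1.51 - 0.34*y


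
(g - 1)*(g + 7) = g^2 + 6*g - 7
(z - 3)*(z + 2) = z^2 - z - 6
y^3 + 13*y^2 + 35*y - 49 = (y - 1)*(y + 7)^2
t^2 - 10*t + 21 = (t - 7)*(t - 3)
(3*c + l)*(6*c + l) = 18*c^2 + 9*c*l + l^2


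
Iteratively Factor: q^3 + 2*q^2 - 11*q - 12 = (q + 4)*(q^2 - 2*q - 3) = (q - 3)*(q + 4)*(q + 1)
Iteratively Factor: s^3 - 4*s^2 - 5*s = (s + 1)*(s^2 - 5*s) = s*(s + 1)*(s - 5)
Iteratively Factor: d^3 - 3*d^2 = (d)*(d^2 - 3*d) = d^2*(d - 3)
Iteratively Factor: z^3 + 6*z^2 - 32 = (z + 4)*(z^2 + 2*z - 8) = (z + 4)^2*(z - 2)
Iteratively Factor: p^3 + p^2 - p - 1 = (p - 1)*(p^2 + 2*p + 1) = (p - 1)*(p + 1)*(p + 1)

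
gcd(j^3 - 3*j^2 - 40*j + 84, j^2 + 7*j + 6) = j + 6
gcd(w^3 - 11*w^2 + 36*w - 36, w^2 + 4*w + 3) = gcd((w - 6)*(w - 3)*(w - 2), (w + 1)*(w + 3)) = 1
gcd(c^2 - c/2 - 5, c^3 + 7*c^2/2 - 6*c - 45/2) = c - 5/2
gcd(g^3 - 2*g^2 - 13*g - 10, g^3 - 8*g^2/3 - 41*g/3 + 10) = g - 5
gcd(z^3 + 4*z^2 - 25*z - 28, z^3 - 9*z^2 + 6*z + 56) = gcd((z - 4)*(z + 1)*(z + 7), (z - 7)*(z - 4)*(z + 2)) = z - 4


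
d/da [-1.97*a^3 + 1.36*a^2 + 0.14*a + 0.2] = -5.91*a^2 + 2.72*a + 0.14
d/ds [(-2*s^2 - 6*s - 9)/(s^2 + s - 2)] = (4*s^2 + 26*s + 21)/(s^4 + 2*s^3 - 3*s^2 - 4*s + 4)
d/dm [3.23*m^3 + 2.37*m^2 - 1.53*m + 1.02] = 9.69*m^2 + 4.74*m - 1.53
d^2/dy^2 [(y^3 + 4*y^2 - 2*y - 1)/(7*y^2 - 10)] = 2*(-28*y^3 + 693*y^2 - 120*y + 330)/(343*y^6 - 1470*y^4 + 2100*y^2 - 1000)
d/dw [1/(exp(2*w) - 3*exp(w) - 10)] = (3 - 2*exp(w))*exp(w)/(-exp(2*w) + 3*exp(w) + 10)^2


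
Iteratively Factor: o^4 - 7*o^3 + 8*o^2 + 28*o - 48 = (o - 2)*(o^3 - 5*o^2 - 2*o + 24) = (o - 3)*(o - 2)*(o^2 - 2*o - 8) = (o - 3)*(o - 2)*(o + 2)*(o - 4)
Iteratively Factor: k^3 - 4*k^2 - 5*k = (k)*(k^2 - 4*k - 5) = k*(k - 5)*(k + 1)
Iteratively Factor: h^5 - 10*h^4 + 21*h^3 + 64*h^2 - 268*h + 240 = (h - 2)*(h^4 - 8*h^3 + 5*h^2 + 74*h - 120) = (h - 2)*(h + 3)*(h^3 - 11*h^2 + 38*h - 40) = (h - 4)*(h - 2)*(h + 3)*(h^2 - 7*h + 10) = (h - 4)*(h - 2)^2*(h + 3)*(h - 5)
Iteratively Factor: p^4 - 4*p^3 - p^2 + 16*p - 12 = (p - 2)*(p^3 - 2*p^2 - 5*p + 6) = (p - 2)*(p + 2)*(p^2 - 4*p + 3) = (p - 3)*(p - 2)*(p + 2)*(p - 1)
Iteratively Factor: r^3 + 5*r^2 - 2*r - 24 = (r + 4)*(r^2 + r - 6) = (r + 3)*(r + 4)*(r - 2)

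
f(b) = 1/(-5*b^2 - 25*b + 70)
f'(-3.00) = 0.00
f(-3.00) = 0.01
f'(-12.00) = 0.00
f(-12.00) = 0.00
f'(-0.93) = 0.00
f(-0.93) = 0.01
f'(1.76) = 0.39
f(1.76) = 0.10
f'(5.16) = 0.00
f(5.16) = -0.01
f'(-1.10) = 0.00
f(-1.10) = 0.01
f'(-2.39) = 0.00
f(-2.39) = 0.01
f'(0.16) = 0.01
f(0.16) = 0.02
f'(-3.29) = -0.00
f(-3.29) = 0.01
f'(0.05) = 0.01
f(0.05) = 0.01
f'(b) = (10*b + 25)/(-5*b^2 - 25*b + 70)^2 = (2*b + 5)/(5*(b^2 + 5*b - 14)^2)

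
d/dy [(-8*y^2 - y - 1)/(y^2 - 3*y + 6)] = (25*y^2 - 94*y - 9)/(y^4 - 6*y^3 + 21*y^2 - 36*y + 36)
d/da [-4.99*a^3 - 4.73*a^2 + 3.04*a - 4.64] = -14.97*a^2 - 9.46*a + 3.04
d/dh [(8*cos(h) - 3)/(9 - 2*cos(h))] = -66*sin(h)/(2*cos(h) - 9)^2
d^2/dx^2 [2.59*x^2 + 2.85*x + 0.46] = 5.18000000000000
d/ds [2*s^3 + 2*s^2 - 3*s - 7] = 6*s^2 + 4*s - 3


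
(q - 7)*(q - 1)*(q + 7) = q^3 - q^2 - 49*q + 49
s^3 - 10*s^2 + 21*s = s*(s - 7)*(s - 3)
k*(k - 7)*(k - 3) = k^3 - 10*k^2 + 21*k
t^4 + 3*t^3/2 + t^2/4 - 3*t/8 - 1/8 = (t - 1/2)*(t + 1/2)^2*(t + 1)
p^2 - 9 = (p - 3)*(p + 3)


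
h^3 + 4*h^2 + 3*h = h*(h + 1)*(h + 3)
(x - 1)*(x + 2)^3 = x^4 + 5*x^3 + 6*x^2 - 4*x - 8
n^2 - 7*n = n*(n - 7)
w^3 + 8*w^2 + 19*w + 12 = (w + 1)*(w + 3)*(w + 4)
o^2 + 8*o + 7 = (o + 1)*(o + 7)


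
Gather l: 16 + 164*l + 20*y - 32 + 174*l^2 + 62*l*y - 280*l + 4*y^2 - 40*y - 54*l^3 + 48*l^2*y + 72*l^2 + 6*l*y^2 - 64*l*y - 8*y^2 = -54*l^3 + l^2*(48*y + 246) + l*(6*y^2 - 2*y - 116) - 4*y^2 - 20*y - 16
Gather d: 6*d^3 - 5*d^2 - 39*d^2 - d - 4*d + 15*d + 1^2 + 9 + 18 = 6*d^3 - 44*d^2 + 10*d + 28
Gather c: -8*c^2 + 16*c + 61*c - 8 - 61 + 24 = -8*c^2 + 77*c - 45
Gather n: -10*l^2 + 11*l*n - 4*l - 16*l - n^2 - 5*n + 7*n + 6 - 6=-10*l^2 - 20*l - n^2 + n*(11*l + 2)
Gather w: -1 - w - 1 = -w - 2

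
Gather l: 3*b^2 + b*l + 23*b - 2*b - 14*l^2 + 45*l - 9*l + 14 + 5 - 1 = 3*b^2 + 21*b - 14*l^2 + l*(b + 36) + 18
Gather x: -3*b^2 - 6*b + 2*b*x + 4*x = -3*b^2 - 6*b + x*(2*b + 4)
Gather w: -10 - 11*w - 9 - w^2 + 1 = -w^2 - 11*w - 18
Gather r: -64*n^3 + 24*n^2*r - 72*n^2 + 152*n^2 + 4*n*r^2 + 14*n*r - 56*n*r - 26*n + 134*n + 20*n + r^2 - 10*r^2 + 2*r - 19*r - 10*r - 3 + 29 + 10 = -64*n^3 + 80*n^2 + 128*n + r^2*(4*n - 9) + r*(24*n^2 - 42*n - 27) + 36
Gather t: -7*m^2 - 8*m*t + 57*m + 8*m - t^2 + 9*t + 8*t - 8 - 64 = -7*m^2 + 65*m - t^2 + t*(17 - 8*m) - 72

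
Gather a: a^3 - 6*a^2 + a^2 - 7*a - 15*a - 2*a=a^3 - 5*a^2 - 24*a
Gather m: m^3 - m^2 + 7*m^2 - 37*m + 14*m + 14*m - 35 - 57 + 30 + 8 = m^3 + 6*m^2 - 9*m - 54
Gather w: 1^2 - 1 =0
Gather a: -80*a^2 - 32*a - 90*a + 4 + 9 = -80*a^2 - 122*a + 13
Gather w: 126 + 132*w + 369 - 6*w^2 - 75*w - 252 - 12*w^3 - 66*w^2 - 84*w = -12*w^3 - 72*w^2 - 27*w + 243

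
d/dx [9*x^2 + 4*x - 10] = 18*x + 4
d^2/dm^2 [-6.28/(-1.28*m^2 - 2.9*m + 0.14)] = (-20.578304*m^2 - 46.62272*m + 6.28*(2.56*m + 2.9)*(5.12*m + 5.8) + 2.250752)/(1.28*m^2 + 2.9*m - 0.14)^3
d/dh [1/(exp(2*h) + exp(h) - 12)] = (-2*exp(h) - 1)*exp(h)/(exp(2*h) + exp(h) - 12)^2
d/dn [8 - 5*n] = -5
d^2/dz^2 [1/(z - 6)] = 2/(z - 6)^3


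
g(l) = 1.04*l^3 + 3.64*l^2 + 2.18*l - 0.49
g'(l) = 3.12*l^2 + 7.28*l + 2.18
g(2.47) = 42.77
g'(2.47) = 39.20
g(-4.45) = -29.76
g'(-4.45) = 31.57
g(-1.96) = 1.39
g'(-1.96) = -0.10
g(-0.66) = -0.64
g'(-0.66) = -1.27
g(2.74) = 54.20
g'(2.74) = 45.55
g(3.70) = 110.09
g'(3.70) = 71.83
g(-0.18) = -0.77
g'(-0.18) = 0.97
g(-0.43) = -0.84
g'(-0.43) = -0.37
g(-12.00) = -1299.61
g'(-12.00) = 364.10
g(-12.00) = -1299.61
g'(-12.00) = 364.10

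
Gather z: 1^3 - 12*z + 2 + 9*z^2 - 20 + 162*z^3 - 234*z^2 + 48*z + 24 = 162*z^3 - 225*z^2 + 36*z + 7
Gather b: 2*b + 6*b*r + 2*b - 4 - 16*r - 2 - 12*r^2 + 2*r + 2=b*(6*r + 4) - 12*r^2 - 14*r - 4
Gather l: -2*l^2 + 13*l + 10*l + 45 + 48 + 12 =-2*l^2 + 23*l + 105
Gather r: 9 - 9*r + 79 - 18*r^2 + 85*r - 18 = -18*r^2 + 76*r + 70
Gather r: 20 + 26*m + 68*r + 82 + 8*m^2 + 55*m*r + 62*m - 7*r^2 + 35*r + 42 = 8*m^2 + 88*m - 7*r^2 + r*(55*m + 103) + 144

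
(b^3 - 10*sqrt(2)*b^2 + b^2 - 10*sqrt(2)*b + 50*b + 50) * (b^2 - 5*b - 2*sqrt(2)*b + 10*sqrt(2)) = b^5 - 12*sqrt(2)*b^4 - 4*b^4 + 48*sqrt(2)*b^3 + 85*b^3 - 360*b^2 - 40*sqrt(2)*b^2 - 450*b + 400*sqrt(2)*b + 500*sqrt(2)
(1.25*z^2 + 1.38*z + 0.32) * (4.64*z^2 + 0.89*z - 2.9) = 5.8*z^4 + 7.5157*z^3 - 0.912*z^2 - 3.7172*z - 0.928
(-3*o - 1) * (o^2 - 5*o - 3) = -3*o^3 + 14*o^2 + 14*o + 3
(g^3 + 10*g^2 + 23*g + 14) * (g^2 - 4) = g^5 + 10*g^4 + 19*g^3 - 26*g^2 - 92*g - 56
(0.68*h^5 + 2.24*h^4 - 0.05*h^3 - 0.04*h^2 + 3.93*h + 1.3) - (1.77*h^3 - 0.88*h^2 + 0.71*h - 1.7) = 0.68*h^5 + 2.24*h^4 - 1.82*h^3 + 0.84*h^2 + 3.22*h + 3.0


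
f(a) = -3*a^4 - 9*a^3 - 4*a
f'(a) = -12*a^3 - 27*a^2 - 4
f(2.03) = -134.35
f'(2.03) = -215.65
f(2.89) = -438.07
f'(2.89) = -519.16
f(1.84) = -97.81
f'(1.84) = -170.17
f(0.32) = -1.61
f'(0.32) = -7.16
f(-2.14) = 33.84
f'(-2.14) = -10.05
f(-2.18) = 34.21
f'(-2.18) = -7.99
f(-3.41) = -35.13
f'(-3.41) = 157.86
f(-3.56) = -61.56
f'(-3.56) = 195.23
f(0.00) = 0.00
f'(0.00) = -4.00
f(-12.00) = -46608.00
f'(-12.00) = 16844.00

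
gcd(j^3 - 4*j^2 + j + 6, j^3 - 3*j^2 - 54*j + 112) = j - 2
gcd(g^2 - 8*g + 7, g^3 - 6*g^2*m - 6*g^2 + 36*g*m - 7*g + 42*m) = g - 7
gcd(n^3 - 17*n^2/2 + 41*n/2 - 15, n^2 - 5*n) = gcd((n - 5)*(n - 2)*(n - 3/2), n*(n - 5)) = n - 5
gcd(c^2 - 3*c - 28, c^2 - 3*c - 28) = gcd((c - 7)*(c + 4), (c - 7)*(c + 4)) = c^2 - 3*c - 28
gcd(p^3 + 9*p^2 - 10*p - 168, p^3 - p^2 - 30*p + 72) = p^2 + 2*p - 24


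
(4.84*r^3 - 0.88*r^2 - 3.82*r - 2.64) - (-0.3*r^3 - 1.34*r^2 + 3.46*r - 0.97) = 5.14*r^3 + 0.46*r^2 - 7.28*r - 1.67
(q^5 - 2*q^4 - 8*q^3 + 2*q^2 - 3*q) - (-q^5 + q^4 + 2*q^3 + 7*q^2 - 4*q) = 2*q^5 - 3*q^4 - 10*q^3 - 5*q^2 + q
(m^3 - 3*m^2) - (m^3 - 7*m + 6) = -3*m^2 + 7*m - 6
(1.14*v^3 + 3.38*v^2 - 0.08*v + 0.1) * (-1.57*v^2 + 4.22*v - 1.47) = -1.7898*v^5 - 0.495800000000001*v^4 + 12.7134*v^3 - 5.4632*v^2 + 0.5396*v - 0.147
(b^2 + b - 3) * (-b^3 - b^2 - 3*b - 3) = -b^5 - 2*b^4 - b^3 - 3*b^2 + 6*b + 9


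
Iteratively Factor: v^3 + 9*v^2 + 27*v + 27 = (v + 3)*(v^2 + 6*v + 9) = (v + 3)^2*(v + 3)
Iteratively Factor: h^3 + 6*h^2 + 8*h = (h)*(h^2 + 6*h + 8) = h*(h + 4)*(h + 2)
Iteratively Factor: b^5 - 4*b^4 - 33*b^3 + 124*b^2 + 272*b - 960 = (b - 5)*(b^4 + b^3 - 28*b^2 - 16*b + 192) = (b - 5)*(b - 3)*(b^3 + 4*b^2 - 16*b - 64) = (b - 5)*(b - 3)*(b + 4)*(b^2 - 16) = (b - 5)*(b - 4)*(b - 3)*(b + 4)*(b + 4)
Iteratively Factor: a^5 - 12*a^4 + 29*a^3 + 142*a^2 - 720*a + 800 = (a - 5)*(a^4 - 7*a^3 - 6*a^2 + 112*a - 160) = (a - 5)*(a + 4)*(a^3 - 11*a^2 + 38*a - 40) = (a - 5)*(a - 4)*(a + 4)*(a^2 - 7*a + 10) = (a - 5)*(a - 4)*(a - 2)*(a + 4)*(a - 5)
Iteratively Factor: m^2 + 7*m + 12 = (m + 3)*(m + 4)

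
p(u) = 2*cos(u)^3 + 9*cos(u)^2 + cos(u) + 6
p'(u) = -6*sin(u)*cos(u)^2 - 18*sin(u)*cos(u) - sin(u)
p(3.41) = 11.61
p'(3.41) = -2.86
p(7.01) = 12.61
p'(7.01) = -11.83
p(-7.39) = 8.43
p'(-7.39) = 9.17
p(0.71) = 12.81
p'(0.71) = -11.80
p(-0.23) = 17.35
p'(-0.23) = 5.52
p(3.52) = 11.24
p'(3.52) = -3.90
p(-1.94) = 6.72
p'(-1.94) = -4.40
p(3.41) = 11.61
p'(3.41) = -2.86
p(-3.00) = 11.89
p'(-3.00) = -1.54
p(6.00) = 17.03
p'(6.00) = 6.65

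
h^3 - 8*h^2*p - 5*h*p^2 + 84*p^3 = (h - 7*p)*(h - 4*p)*(h + 3*p)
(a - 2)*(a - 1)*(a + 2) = a^3 - a^2 - 4*a + 4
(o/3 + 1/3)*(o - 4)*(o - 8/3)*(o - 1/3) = o^4/3 - 2*o^3 + 53*o^2/27 + 28*o/9 - 32/27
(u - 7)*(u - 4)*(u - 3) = u^3 - 14*u^2 + 61*u - 84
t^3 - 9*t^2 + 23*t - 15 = (t - 5)*(t - 3)*(t - 1)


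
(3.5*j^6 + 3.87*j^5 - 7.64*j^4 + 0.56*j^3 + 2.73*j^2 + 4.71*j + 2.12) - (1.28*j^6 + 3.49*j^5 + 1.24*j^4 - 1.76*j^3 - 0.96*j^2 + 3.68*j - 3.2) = 2.22*j^6 + 0.38*j^5 - 8.88*j^4 + 2.32*j^3 + 3.69*j^2 + 1.03*j + 5.32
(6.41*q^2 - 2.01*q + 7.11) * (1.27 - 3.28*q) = -21.0248*q^3 + 14.7335*q^2 - 25.8735*q + 9.0297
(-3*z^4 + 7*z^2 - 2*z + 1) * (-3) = 9*z^4 - 21*z^2 + 6*z - 3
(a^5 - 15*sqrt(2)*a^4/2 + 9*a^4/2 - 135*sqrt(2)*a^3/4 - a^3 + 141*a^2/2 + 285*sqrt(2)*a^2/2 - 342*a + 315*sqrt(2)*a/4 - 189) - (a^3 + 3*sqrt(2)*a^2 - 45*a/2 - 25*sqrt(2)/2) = a^5 - 15*sqrt(2)*a^4/2 + 9*a^4/2 - 135*sqrt(2)*a^3/4 - 2*a^3 + 141*a^2/2 + 279*sqrt(2)*a^2/2 - 639*a/2 + 315*sqrt(2)*a/4 - 189 + 25*sqrt(2)/2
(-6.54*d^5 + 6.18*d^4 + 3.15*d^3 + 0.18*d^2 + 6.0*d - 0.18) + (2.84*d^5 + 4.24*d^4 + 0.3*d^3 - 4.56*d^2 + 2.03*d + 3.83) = -3.7*d^5 + 10.42*d^4 + 3.45*d^3 - 4.38*d^2 + 8.03*d + 3.65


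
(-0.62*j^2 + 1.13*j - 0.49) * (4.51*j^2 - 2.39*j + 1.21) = -2.7962*j^4 + 6.5781*j^3 - 5.6608*j^2 + 2.5384*j - 0.5929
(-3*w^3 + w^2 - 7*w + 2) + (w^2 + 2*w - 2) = -3*w^3 + 2*w^2 - 5*w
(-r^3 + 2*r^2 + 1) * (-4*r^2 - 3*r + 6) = 4*r^5 - 5*r^4 - 12*r^3 + 8*r^2 - 3*r + 6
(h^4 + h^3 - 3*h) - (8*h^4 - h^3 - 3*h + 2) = -7*h^4 + 2*h^3 - 2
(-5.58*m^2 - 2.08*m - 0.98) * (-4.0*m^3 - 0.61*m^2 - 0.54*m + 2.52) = 22.32*m^5 + 11.7238*m^4 + 8.202*m^3 - 12.3406*m^2 - 4.7124*m - 2.4696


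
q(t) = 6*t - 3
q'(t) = 6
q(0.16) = -2.04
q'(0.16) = 6.00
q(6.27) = 34.62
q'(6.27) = 6.00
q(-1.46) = -11.76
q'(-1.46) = 6.00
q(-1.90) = -14.40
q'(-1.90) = 6.00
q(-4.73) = -31.38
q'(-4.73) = 6.00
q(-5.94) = -38.64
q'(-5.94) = 6.00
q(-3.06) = -21.36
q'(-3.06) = 6.00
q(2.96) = 14.76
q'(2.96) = 6.00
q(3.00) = 15.00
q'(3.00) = 6.00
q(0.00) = -3.00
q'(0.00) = 6.00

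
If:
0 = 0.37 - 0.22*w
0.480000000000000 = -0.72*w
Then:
No Solution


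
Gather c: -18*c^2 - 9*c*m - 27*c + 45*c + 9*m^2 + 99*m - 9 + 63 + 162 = -18*c^2 + c*(18 - 9*m) + 9*m^2 + 99*m + 216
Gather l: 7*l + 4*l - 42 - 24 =11*l - 66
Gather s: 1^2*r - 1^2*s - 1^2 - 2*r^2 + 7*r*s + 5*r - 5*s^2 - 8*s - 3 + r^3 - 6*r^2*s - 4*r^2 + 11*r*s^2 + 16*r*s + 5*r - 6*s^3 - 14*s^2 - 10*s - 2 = r^3 - 6*r^2 + 11*r - 6*s^3 + s^2*(11*r - 19) + s*(-6*r^2 + 23*r - 19) - 6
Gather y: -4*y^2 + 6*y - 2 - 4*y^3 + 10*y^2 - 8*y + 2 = -4*y^3 + 6*y^2 - 2*y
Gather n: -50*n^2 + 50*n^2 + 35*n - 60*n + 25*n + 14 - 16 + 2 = 0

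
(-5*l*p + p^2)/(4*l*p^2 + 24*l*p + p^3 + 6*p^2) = (-5*l + p)/(4*l*p + 24*l + p^2 + 6*p)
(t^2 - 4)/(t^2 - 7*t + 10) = (t + 2)/(t - 5)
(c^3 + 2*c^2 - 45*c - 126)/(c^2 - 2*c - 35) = (c^2 + 9*c + 18)/(c + 5)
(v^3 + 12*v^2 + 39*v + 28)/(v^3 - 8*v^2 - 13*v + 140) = (v^2 + 8*v + 7)/(v^2 - 12*v + 35)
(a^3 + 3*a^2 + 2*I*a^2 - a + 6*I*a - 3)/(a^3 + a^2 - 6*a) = (a^2 + 2*I*a - 1)/(a*(a - 2))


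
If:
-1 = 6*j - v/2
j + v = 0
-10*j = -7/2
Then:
No Solution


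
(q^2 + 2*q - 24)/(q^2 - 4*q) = (q + 6)/q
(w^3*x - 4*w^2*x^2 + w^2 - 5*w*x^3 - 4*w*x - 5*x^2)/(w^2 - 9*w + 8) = (w^3*x - 4*w^2*x^2 + w^2 - 5*w*x^3 - 4*w*x - 5*x^2)/(w^2 - 9*w + 8)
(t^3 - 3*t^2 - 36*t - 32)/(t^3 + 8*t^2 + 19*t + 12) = (t - 8)/(t + 3)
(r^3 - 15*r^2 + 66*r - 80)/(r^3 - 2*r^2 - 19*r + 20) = (r^2 - 10*r + 16)/(r^2 + 3*r - 4)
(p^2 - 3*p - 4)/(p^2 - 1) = (p - 4)/(p - 1)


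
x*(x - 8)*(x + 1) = x^3 - 7*x^2 - 8*x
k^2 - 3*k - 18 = (k - 6)*(k + 3)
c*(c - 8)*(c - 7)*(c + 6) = c^4 - 9*c^3 - 34*c^2 + 336*c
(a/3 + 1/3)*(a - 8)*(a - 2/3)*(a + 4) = a^4/3 - 11*a^3/9 - 34*a^2/3 - 8*a/3 + 64/9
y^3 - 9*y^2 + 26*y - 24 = (y - 4)*(y - 3)*(y - 2)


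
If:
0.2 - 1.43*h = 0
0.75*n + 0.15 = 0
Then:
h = 0.14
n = -0.20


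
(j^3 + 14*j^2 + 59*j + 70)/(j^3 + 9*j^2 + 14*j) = (j + 5)/j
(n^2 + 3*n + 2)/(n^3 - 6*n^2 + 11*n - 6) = (n^2 + 3*n + 2)/(n^3 - 6*n^2 + 11*n - 6)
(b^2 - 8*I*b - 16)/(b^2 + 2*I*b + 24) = (b - 4*I)/(b + 6*I)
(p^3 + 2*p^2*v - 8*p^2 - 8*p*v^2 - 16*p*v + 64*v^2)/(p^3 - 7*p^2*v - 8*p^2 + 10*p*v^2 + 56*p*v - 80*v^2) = (p + 4*v)/(p - 5*v)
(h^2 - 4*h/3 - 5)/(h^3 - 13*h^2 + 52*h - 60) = (h^2 - 4*h/3 - 5)/(h^3 - 13*h^2 + 52*h - 60)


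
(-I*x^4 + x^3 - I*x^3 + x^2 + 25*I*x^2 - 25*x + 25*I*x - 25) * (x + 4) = -I*x^5 + x^4 - 5*I*x^4 + 5*x^3 + 21*I*x^3 - 21*x^2 + 125*I*x^2 - 125*x + 100*I*x - 100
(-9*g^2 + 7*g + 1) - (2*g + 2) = -9*g^2 + 5*g - 1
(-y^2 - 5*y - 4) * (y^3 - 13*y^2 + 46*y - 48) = -y^5 + 8*y^4 + 15*y^3 - 130*y^2 + 56*y + 192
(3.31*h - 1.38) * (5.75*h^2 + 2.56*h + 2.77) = 19.0325*h^3 + 0.538600000000002*h^2 + 5.6359*h - 3.8226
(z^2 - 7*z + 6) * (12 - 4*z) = -4*z^3 + 40*z^2 - 108*z + 72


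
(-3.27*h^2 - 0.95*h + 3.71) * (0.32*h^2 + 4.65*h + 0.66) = -1.0464*h^4 - 15.5095*h^3 - 5.3885*h^2 + 16.6245*h + 2.4486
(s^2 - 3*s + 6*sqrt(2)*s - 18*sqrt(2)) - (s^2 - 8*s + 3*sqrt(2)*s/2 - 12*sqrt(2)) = 5*s + 9*sqrt(2)*s/2 - 6*sqrt(2)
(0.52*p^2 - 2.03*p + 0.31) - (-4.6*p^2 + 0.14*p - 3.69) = 5.12*p^2 - 2.17*p + 4.0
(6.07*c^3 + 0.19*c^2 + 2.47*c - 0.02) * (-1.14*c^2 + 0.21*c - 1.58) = -6.9198*c^5 + 1.0581*c^4 - 12.3665*c^3 + 0.2413*c^2 - 3.9068*c + 0.0316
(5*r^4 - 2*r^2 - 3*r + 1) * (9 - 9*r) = -45*r^5 + 45*r^4 + 18*r^3 + 9*r^2 - 36*r + 9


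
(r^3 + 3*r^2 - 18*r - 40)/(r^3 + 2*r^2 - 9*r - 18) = (r^2 + r - 20)/(r^2 - 9)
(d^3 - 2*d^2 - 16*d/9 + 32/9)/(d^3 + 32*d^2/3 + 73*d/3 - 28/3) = (9*d^3 - 18*d^2 - 16*d + 32)/(3*(3*d^3 + 32*d^2 + 73*d - 28))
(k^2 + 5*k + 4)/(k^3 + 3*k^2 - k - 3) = (k + 4)/(k^2 + 2*k - 3)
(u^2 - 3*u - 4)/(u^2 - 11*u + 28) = (u + 1)/(u - 7)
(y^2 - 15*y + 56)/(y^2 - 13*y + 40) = (y - 7)/(y - 5)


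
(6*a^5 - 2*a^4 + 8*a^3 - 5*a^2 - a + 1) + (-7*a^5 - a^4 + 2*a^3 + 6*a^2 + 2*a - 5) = -a^5 - 3*a^4 + 10*a^3 + a^2 + a - 4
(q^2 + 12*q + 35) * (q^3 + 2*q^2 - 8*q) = q^5 + 14*q^4 + 51*q^3 - 26*q^2 - 280*q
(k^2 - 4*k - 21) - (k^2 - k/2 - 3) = -7*k/2 - 18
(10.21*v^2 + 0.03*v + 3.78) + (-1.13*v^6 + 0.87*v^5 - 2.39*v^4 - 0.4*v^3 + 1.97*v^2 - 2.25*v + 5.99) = -1.13*v^6 + 0.87*v^5 - 2.39*v^4 - 0.4*v^3 + 12.18*v^2 - 2.22*v + 9.77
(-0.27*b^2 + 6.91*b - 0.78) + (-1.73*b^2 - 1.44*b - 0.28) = -2.0*b^2 + 5.47*b - 1.06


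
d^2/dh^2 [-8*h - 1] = 0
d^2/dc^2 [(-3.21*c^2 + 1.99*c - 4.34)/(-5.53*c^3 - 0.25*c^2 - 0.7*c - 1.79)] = (196.329378*c^6 - 365.135946*c^5 + 1501.590762*c^4 - 334.812448*c^3 + 330.190446*c^2 - 247.861998*c + 25.926162)/(169.112377*c^9 + 22.935675*c^8 + 65.256765*c^7 + 170.041558*c^6 + 23.1084*c^5 + 42.277665*c^4 + 55.378519*c^3 + 5.034375*c^2 + 6.72861*c + 5.735339)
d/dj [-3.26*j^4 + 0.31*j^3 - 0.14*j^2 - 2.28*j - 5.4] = -13.04*j^3 + 0.93*j^2 - 0.28*j - 2.28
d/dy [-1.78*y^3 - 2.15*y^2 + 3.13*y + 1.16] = -5.34*y^2 - 4.3*y + 3.13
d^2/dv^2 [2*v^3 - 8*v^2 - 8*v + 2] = 12*v - 16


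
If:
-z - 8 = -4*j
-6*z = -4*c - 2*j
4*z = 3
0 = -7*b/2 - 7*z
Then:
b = -3/2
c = 1/32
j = 35/16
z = 3/4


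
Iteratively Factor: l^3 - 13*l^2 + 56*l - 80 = (l - 4)*(l^2 - 9*l + 20) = (l - 5)*(l - 4)*(l - 4)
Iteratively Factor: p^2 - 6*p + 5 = (p - 1)*(p - 5)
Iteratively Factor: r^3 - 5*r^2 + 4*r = (r - 4)*(r^2 - r) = (r - 4)*(r - 1)*(r)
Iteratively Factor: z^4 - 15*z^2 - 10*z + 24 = (z - 4)*(z^3 + 4*z^2 + z - 6) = (z - 4)*(z + 2)*(z^2 + 2*z - 3) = (z - 4)*(z - 1)*(z + 2)*(z + 3)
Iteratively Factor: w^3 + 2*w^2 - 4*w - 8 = (w + 2)*(w^2 - 4) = (w + 2)^2*(w - 2)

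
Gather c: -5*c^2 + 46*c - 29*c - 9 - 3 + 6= -5*c^2 + 17*c - 6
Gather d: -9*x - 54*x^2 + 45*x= -54*x^2 + 36*x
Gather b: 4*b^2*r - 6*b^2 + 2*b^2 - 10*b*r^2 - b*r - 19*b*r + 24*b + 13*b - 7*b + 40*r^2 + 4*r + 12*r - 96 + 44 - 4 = b^2*(4*r - 4) + b*(-10*r^2 - 20*r + 30) + 40*r^2 + 16*r - 56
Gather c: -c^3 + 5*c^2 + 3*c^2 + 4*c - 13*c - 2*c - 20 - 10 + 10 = -c^3 + 8*c^2 - 11*c - 20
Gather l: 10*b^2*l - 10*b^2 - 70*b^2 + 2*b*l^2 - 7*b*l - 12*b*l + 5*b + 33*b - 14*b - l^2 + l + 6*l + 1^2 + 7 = -80*b^2 + 24*b + l^2*(2*b - 1) + l*(10*b^2 - 19*b + 7) + 8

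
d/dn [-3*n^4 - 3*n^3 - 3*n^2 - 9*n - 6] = -12*n^3 - 9*n^2 - 6*n - 9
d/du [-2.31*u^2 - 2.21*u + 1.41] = -4.62*u - 2.21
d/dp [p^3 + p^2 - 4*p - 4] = 3*p^2 + 2*p - 4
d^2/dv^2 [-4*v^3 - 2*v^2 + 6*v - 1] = -24*v - 4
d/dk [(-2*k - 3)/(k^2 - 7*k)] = (2*k^2 + 6*k - 21)/(k^2*(k^2 - 14*k + 49))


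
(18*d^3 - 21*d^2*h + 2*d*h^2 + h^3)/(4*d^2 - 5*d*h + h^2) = (18*d^2 - 3*d*h - h^2)/(4*d - h)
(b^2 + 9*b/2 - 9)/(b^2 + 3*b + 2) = (b^2 + 9*b/2 - 9)/(b^2 + 3*b + 2)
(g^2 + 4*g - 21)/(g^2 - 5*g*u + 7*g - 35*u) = (3 - g)/(-g + 5*u)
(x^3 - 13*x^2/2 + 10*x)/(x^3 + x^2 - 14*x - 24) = x*(2*x - 5)/(2*(x^2 + 5*x + 6))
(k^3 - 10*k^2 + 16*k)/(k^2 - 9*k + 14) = k*(k - 8)/(k - 7)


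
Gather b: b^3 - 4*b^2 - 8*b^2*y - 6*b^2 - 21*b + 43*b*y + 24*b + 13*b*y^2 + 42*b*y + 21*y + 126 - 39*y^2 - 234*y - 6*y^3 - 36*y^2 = b^3 + b^2*(-8*y - 10) + b*(13*y^2 + 85*y + 3) - 6*y^3 - 75*y^2 - 213*y + 126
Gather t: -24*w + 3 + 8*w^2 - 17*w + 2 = 8*w^2 - 41*w + 5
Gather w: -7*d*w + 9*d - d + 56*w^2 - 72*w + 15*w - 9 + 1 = 8*d + 56*w^2 + w*(-7*d - 57) - 8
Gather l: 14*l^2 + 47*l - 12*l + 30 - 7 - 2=14*l^2 + 35*l + 21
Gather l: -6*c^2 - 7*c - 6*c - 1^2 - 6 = -6*c^2 - 13*c - 7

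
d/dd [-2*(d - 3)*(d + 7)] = -4*d - 8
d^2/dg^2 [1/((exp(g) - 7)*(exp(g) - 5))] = 4*(exp(3*g) - 9*exp(2*g) + exp(g) + 105)*exp(g)/(exp(6*g) - 36*exp(5*g) + 537*exp(4*g) - 4248*exp(3*g) + 18795*exp(2*g) - 44100*exp(g) + 42875)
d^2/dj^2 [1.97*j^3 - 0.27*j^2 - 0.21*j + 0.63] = 11.82*j - 0.54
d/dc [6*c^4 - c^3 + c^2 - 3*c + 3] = 24*c^3 - 3*c^2 + 2*c - 3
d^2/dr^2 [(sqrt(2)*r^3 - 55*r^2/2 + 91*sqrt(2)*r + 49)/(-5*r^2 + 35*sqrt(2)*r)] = 7*(sqrt(2)*r^3 - 42*r^2 + 294*sqrt(2)*r - 1372)/(5*r^3*(r^3 - 21*sqrt(2)*r^2 + 294*r - 686*sqrt(2)))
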